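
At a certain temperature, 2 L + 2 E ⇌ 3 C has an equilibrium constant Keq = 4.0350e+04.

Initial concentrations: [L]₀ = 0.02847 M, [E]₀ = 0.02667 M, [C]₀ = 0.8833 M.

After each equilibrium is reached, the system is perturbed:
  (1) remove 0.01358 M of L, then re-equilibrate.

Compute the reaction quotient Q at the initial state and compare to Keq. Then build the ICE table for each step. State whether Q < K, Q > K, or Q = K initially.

Q₀ = 1.1954e+06; Q > K (proceeds reverse)

Q₀ = 1.1954e+06 vs Keq = 4.0350e+04 ⇒ Q>K, reverse
Step 1:
                    L           E           C
  Initial     0.02847     0.02667      0.8833
  Change      0.03392     0.03392    -0.05089
  Equil       0.06239     0.06059      0.8324
  solve Keq expr → x = -0.01696; check Q = 4.0350e+04
Then remove 0.01358 M of L.
Step 2:
                    L           E           C
  Initial     0.04881     0.06059      0.8324
  Change     0.006524    0.006524   -0.009787
  Equil       0.05534     0.06712      0.8226
  solve Keq expr → x = -0.003262; check Q = 4.0350e+04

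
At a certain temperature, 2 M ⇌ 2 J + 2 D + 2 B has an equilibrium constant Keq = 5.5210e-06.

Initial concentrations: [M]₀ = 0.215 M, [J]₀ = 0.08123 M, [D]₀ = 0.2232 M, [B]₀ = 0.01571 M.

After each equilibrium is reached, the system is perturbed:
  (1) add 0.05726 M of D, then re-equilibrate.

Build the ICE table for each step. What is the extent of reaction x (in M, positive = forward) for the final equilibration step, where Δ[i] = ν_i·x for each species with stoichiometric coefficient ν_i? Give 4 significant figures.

Q₀ = 1.7551e-06 vs Keq = 5.5210e-06 ⇒ Q<K, forward
Step 1:
                   M          J          D          B
  I            0.215    0.08123     0.2232    0.01571
  C         -0.00791    0.00791    0.00791    0.00791
  E           0.2071    0.08914     0.2311    0.02362
  solve Keq expr → x = 0.003955; check Q = 5.5210e-06
Then add 0.05726 M of D.
Step 2:
                   M          J          D          B
  I           0.2071    0.08914     0.2884    0.02362
  C         0.003384  -0.003384  -0.003384  -0.003384
  E           0.2105    0.08576      0.285    0.02024
  solve Keq expr → x = -0.001692; check Q = 5.5210e-06

x = -0.001692 M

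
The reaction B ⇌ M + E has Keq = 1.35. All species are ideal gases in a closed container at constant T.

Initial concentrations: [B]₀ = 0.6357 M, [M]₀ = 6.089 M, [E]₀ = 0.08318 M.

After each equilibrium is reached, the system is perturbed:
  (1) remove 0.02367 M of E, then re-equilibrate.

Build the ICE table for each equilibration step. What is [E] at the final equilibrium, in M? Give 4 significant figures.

Q₀ = 0.7967 vs Keq = 1.35 ⇒ Q<K, forward
Step 1:
                  B         M         E
  init       0.6357     6.089   0.08318
  Δ        -0.04647   0.04647   0.04647
  eq         0.5892     6.135    0.1296
  solve Keq expr → x = 0.04647; check Q = 1.35
Then remove 0.02367 M of E.
Step 2:
                  B         M         E
  init       0.5892     6.135     0.106
  Δ        -0.01908   0.01908   0.01908
  eq         0.5701     6.155    0.1251
  solve Keq expr → x = 0.01908; check Q = 1.35

[E]_eq = 0.1251 M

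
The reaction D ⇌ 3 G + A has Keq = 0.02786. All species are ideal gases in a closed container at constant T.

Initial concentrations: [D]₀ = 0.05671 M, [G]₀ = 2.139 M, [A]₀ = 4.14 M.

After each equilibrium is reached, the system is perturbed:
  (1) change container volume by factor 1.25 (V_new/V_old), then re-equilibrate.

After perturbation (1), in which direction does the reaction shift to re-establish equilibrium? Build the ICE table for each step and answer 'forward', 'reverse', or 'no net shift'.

Q₀ = 714.5 vs Keq = 0.02786 ⇒ Q>K, reverse
Step 1:
                  D         G         A
  I         0.05671     2.139      4.14
  C          0.6535    -1.961   -0.6535
  E          0.7103    0.1784     3.486
  solve Keq expr → x = -0.6535; check Q = 0.02786
Then change container volume by factor 1.25 (V_new/V_old).
Step 2:
                  D         G         A
  I          0.5682    0.1427     2.789
  C        -0.01141   0.03423   0.01141
  E          0.5568    0.1769     2.801
  solve Keq expr → x = 0.01141; check Q = 0.02786

Direction: forward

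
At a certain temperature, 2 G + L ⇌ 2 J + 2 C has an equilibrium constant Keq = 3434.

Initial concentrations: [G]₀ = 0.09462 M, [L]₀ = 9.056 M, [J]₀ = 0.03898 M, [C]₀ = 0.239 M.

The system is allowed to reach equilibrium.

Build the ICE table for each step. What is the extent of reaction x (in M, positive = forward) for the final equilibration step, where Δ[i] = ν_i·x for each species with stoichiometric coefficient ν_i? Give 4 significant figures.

x = 0.04718 M

Q₀ = 0.00107 vs Keq = 3434 ⇒ Q<K, forward
Step 1:
                  G         L         J         C
  init      0.09462     9.056   0.03898     0.239
  Δ        -0.09437  -0.04718   0.09437   0.09437
  eq      2.5274e-04     9.009    0.1333    0.3334
  solve Keq expr → x = 0.04718; check Q = 3434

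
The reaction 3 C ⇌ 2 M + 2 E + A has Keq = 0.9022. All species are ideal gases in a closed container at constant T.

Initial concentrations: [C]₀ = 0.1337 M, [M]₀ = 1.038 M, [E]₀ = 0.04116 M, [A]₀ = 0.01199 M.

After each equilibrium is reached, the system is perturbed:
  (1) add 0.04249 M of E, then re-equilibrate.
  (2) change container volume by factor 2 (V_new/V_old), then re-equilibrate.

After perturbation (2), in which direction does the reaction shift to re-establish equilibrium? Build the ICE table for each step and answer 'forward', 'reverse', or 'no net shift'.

Q₀ = 0.009157 vs Keq = 0.9022 ⇒ Q<K, forward
Step 1:
                   C          M          E          A
  init        0.1337      1.038    0.04116    0.01199
  Δ         -0.06557    0.04371    0.04371    0.02186
  eq         0.06813      1.082    0.08487    0.03385
  solve Keq expr → x = 0.02186; check Q = 0.9022
Then add 0.04249 M of E.
Step 2:
                   C          M          E          A
  init       0.06813      1.082     0.1274    0.03385
  Δ           0.0129  -0.008599  -0.008599  -0.004299
  eq         0.08103      1.073     0.1188    0.02955
  solve Keq expr → x = -0.004299; check Q = 0.9022
Then change container volume by factor 2 (V_new/V_old).
Step 3:
                   C          M          E          A
  init       0.04051     0.5366    0.05938    0.01477
  Δ         -0.01068   0.007118   0.007118   0.003559
  eq         0.02984     0.5437     0.0665    0.01833
  solve Keq expr → x = 0.003559; check Q = 0.9022

Direction: forward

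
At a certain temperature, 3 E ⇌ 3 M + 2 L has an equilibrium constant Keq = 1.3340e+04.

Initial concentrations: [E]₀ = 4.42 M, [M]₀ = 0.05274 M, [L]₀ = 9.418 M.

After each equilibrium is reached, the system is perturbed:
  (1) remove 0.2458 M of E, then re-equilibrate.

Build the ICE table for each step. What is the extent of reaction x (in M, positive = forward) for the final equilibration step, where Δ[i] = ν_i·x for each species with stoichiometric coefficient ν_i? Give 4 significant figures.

Q₀ = 1.5069e-04 vs Keq = 1.3340e+04 ⇒ Q<K, forward
Step 1:
                   E          M          L
  Initial       4.42    0.05274      9.418
  Change      -3.617      3.617      2.411
  Equil       0.8033      3.669      11.83
  solve Keq expr → x = 1.206; check Q = 1.3340e+04
Then remove 0.2458 M of E.
Step 2:
                   E          M          L
  Initial     0.5575      3.669      11.83
  Change       0.197     -0.197    -0.1314
  Equil       0.7545      3.472       11.7
  solve Keq expr → x = -0.06568; check Q = 1.3340e+04

x = -0.06568 M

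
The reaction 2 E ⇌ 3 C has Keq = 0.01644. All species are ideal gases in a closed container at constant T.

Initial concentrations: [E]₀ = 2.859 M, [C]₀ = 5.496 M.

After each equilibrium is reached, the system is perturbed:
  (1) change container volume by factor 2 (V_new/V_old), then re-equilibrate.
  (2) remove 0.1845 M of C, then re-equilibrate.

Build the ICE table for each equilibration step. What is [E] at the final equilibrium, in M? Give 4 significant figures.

[E]_eq = 2.802 M

Q₀ = 20.31 vs Keq = 0.01644 ⇒ Q>K, reverse
Step 1:
                    E           C
  Initial       2.859       5.496
  Change        3.106       -4.66
  Equil         5.965      0.8364
  solve Keq expr → x = -1.553; check Q = 0.01644
Then change container volume by factor 2 (V_new/V_old).
Step 2:
                    E           C
  Initial       2.983      0.4182
  Change     -0.06717      0.1008
  Equil         2.916      0.5189
  solve Keq expr → x = 0.03358; check Q = 0.01644
Then remove 0.1845 M of C.
Step 3:
                    E           C
  Initial       2.916      0.3344
  Change      -0.1139      0.1709
  Equil         2.802      0.5053
  solve Keq expr → x = 0.05696; check Q = 0.01644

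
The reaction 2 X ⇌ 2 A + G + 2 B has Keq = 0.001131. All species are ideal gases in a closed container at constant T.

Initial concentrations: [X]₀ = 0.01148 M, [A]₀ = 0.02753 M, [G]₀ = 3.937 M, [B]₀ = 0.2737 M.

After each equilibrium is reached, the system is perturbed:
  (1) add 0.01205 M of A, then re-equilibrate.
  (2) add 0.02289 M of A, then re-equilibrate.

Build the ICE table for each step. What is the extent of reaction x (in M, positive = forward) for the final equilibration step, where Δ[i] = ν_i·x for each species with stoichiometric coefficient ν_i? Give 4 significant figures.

Q₀ = 1.696 vs Keq = 0.001131 ⇒ Q>K, reverse
Step 1:
                    X           A           G           B
  Initial     0.01148     0.02753       3.937      0.2737
  Change      0.02504    -0.02504    -0.01252    -0.02504
  Equil       0.03652    0.002493       3.924      0.2487
  solve Keq expr → x = -0.01252; check Q = 0.001131
Then add 0.01205 M of A.
Step 2:
                    X           A           G           B
  Initial     0.03652     0.01454       3.924      0.2487
  Change      0.01113    -0.01113   -0.005567    -0.01113
  Equil       0.04765    0.003408       3.919      0.2375
  solve Keq expr → x = -0.005567; check Q = 0.001131
Then add 0.02289 M of A.
Step 3:
                    X           A           G           B
  Initial     0.04765      0.0263       3.919      0.2375
  Change      0.02091    -0.02091    -0.01046    -0.02091
  Equil       0.06857    0.005385       3.908      0.2166
  solve Keq expr → x = -0.01046; check Q = 0.001131

x = -0.01046 M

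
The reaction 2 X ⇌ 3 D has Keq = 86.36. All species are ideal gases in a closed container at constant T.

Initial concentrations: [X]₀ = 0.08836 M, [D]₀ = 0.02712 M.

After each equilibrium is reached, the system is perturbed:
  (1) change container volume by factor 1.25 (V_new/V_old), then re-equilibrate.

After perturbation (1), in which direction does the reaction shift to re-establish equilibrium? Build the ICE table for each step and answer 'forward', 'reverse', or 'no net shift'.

Direction: forward

Q₀ = 0.002555 vs Keq = 86.36 ⇒ Q<K, forward
Step 1:
                    X           D
  Initial     0.08836     0.02712
  Change     -0.08209      0.1231
  Equil      0.006268      0.1503
  solve Keq expr → x = 0.04105; check Q = 86.36
Then change container volume by factor 1.25 (V_new/V_old).
Step 2:
                    X           D
  Initial    0.005014      0.1202
  Change  -4.8830e-04  7.3245e-04
  Equil      0.004526      0.1209
  solve Keq expr → x = 2.4415e-04; check Q = 86.36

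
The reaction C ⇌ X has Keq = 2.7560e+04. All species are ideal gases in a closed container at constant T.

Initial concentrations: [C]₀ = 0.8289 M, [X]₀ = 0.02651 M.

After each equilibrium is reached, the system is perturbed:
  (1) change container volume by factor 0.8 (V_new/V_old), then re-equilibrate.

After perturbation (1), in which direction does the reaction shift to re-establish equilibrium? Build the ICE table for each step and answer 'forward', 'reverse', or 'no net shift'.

Direction: no net shift

Q₀ = 0.03198 vs Keq = 2.7560e+04 ⇒ Q<K, forward
Step 1:
                   C          X
  Initial     0.8289    0.02651
  Change     -0.8289     0.8289
  Equil   3.1037e-05     0.8554
  solve Keq expr → x = 0.8289; check Q = 2.7560e+04
Then change container volume by factor 0.8 (V_new/V_old).
Step 2:
                   C          X
  Initial 3.8796e-05      1.069
  Change           0          0
  Equil   3.8796e-05      1.069
  solve Keq expr → x = 0; check Q = 2.7560e+04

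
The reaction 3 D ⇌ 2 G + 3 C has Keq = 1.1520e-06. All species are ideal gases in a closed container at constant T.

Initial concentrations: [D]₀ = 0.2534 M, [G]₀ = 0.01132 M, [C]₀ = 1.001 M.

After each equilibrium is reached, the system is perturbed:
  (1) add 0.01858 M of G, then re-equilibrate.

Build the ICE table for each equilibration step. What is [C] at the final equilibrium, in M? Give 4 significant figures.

[C]_eq = 0.9564 M

Q₀ = 0.007899 vs Keq = 1.1520e-06 ⇒ Q>K, reverse
Step 1:
                   D          G          C
  Initial     0.2534    0.01132      1.001
  Change     0.01675   -0.01117   -0.01675
  Equil       0.2701 1.5434e-04     0.9843
  solve Keq expr → x = -0.005583; check Q = 1.1520e-06
Then add 0.01858 M of G.
Step 2:
                   D          G          C
  Initial     0.2701    0.01873     0.9843
  Change     0.02782   -0.01855   -0.02782
  Equil        0.298 1.8664e-04     0.9564
  solve Keq expr → x = -0.009274; check Q = 1.1520e-06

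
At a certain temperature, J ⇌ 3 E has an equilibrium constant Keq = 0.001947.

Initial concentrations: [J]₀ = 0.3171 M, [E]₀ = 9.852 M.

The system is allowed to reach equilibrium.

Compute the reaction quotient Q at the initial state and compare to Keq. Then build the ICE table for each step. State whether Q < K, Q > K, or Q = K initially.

Q₀ = 3016; Q > K (proceeds reverse)

Q₀ = 3016 vs Keq = 0.001947 ⇒ Q>K, reverse
Step 1:
                  J         E
  init       0.3171     9.852
  Δ           3.221    -9.662
  eq          3.538    0.1903
  solve Keq expr → x = -3.221; check Q = 0.001947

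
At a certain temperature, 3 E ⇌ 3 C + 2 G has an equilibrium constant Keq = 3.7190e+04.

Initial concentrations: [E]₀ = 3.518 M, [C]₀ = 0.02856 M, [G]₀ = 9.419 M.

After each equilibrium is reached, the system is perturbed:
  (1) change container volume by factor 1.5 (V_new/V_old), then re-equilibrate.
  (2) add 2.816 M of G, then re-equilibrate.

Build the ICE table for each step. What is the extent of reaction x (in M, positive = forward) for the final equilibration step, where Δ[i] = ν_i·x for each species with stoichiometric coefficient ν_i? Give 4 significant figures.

Q₀ = 4.7468e-05 vs Keq = 3.7190e+04 ⇒ Q<K, forward
Step 1:
                  E         C         G
  I           3.518   0.02856     9.419
  C          -3.049     3.049     2.033
  E          0.4685     3.078     11.45
  solve Keq expr → x = 1.016; check Q = 3.7190e+04
Then change container volume by factor 1.5 (V_new/V_old).
Step 2:
                  E         C         G
  I          0.3123     2.052     7.635
  C        -0.06544   0.06544   0.04363
  E          0.2469     2.117     7.678
  solve Keq expr → x = 0.02181; check Q = 3.7190e+04
Then add 2.816 M of G.
Step 3:
                  E         C         G
  I          0.2469     2.117     10.49
  C         0.04945  -0.04945  -0.03297
  E          0.2963     2.068     10.46
  solve Keq expr → x = -0.01648; check Q = 3.7190e+04

x = -0.01648 M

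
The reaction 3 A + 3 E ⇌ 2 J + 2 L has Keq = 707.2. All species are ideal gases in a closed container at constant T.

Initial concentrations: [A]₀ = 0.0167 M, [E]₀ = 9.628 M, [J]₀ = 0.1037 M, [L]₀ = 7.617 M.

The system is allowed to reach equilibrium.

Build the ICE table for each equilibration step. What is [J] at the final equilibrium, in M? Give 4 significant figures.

Q₀ = 150.1 vs Keq = 707.2 ⇒ Q<K, forward
Step 1:
                    A           E           J           L
  init         0.0167       9.628      0.1037       7.617
  Δ         -0.006454   -0.006454    0.004303    0.004303
  eq          0.01025       9.622       0.108       7.621
  solve Keq expr → x = 0.002151; check Q = 707.2

[J]_eq = 0.108 M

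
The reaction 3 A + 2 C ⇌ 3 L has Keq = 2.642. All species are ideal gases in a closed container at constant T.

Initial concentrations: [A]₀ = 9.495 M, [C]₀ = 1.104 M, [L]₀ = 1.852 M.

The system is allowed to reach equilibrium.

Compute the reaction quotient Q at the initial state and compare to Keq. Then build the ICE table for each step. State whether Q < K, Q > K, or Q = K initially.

Q₀ = 0.006088 vs Keq = 2.642 ⇒ Q<K, forward
Step 1:
                  A         C         L
  init        9.495     1.104     1.852
  Δ          -1.418   -0.9455     1.418
  eq          8.077    0.1585      3.27
  solve Keq expr → x = 0.4727; check Q = 2.642

Q₀ = 0.006088; Q < K (proceeds forward)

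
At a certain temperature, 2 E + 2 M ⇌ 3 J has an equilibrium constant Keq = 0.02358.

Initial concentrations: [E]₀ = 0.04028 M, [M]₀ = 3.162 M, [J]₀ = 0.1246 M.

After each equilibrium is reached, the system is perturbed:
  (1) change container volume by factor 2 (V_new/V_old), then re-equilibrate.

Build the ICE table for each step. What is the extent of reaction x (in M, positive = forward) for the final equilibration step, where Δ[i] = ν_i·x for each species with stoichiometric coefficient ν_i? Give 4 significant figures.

Q₀ = 0.1192 vs Keq = 0.02358 ⇒ Q>K, reverse
Step 1:
                  E         M         J
  Initial   0.04028     3.162    0.1246
  Change     0.0197    0.0197  -0.02955
  Equil     0.05998     3.182   0.09505
  solve Keq expr → x = -0.00985; check Q = 0.02358
Then change container volume by factor 2 (V_new/V_old).
Step 2:
                  E         M         J
  Initial   0.02999     1.591   0.04753
  Change   0.004195  0.004195 -0.006292
  Equil     0.03418     1.595   0.04123
  solve Keq expr → x = -0.002097; check Q = 0.02358

x = -0.002097 M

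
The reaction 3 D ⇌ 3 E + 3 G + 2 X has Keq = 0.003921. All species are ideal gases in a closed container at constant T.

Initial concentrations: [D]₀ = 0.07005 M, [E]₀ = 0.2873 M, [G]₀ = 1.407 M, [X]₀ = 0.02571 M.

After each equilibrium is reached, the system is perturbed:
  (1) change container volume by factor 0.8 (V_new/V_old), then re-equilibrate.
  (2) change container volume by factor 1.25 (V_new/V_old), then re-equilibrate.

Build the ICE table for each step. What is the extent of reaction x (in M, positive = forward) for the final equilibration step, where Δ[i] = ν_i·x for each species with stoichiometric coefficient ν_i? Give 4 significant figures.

Q₀ = 0.127 vs Keq = 0.003921 ⇒ Q>K, reverse
Step 1:
                    D           E           G           X
  I           0.07005      0.2873       1.407     0.02571
  C           0.02574    -0.02574    -0.02574    -0.01716
  E           0.09579      0.2616       1.381    0.008549
  solve Keq expr → x = -0.00858; check Q = 0.003921
Then change container volume by factor 0.8 (V_new/V_old).
Step 2:
                    D           E           G           X
  I            0.1197      0.3269       1.727     0.01069
  C          0.005851   -0.005851   -0.005851     -0.0039
  E            0.1256      0.3211       1.721    0.006786
  solve Keq expr → x = -0.00195; check Q = 0.003921
Then change container volume by factor 1.25 (V_new/V_old).
Step 3:
                    D           E           G           X
  I            0.1005      0.2569       1.377    0.005429
  C         -0.004681    0.004681    0.004681     0.00312
  E           0.09579      0.2616       1.381    0.008549
  solve Keq expr → x = 0.00156; check Q = 0.003921

x = 0.00156 M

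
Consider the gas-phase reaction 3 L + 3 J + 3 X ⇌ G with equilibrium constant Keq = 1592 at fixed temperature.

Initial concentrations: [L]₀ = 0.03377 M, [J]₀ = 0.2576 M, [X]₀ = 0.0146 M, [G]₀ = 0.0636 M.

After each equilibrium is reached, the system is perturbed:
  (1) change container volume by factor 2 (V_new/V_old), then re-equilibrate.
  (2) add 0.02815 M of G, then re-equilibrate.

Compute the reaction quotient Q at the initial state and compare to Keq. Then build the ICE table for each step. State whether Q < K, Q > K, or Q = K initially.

Q₀ = 3.1043e+10 vs Keq = 1592 ⇒ Q>K, reverse
Step 1:
                  L         J         X         G
  I         0.03377    0.2576    0.0146    0.0636
  C          0.1705    0.1705    0.1705  -0.05684
  E          0.2043    0.4281    0.1851  0.006758
  solve Keq expr → x = -0.05684; check Q = 1592
Then change container volume by factor 2 (V_new/V_old).
Step 2:
                  L         J         X         G
  I          0.1021    0.2141   0.09256  0.003379
  C         0.01006   0.01006   0.01006 -0.003352
  E          0.1122    0.2241    0.1026 2.7356e-05
  solve Keq expr → x = -0.003352; check Q = 1592
Then add 0.02815 M of G.
Step 3:
                  L         J         X         G
  I          0.1122    0.2241    0.1026   0.02818
  C         0.07897   0.07897   0.07897  -0.02632
  E          0.1912    0.3031    0.1816  0.001854
  solve Keq expr → x = -0.02632; check Q = 1592

Q₀ = 3.1043e+10; Q > K (proceeds reverse)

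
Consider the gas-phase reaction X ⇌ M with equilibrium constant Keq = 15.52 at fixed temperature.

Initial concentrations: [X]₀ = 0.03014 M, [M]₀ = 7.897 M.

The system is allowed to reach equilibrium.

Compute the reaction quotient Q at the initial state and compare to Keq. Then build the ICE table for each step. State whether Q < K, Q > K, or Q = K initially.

Q₀ = 262 vs Keq = 15.52 ⇒ Q>K, reverse
Step 1:
                    X           M
  Initial     0.03014       7.897
  Change       0.4497     -0.4497
  Equil        0.4799       7.447
  solve Keq expr → x = -0.4497; check Q = 15.52

Q₀ = 262; Q > K (proceeds reverse)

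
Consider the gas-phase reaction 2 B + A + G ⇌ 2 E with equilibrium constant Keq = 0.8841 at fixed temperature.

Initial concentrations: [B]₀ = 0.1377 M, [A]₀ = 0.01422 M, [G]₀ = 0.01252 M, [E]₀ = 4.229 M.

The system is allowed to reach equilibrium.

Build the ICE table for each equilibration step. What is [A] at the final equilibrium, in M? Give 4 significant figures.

Q₀ = 5.2979e+06 vs Keq = 0.8841 ⇒ Q>K, reverse
Step 1:
                    B           A           G           E
  I            0.1377     0.01422     0.01252       4.229
  C             2.064       1.032       1.032      -2.064
  E             2.202       1.046       1.045       2.165
  solve Keq expr → x = -1.032; check Q = 0.8841

[A]_eq = 1.046 M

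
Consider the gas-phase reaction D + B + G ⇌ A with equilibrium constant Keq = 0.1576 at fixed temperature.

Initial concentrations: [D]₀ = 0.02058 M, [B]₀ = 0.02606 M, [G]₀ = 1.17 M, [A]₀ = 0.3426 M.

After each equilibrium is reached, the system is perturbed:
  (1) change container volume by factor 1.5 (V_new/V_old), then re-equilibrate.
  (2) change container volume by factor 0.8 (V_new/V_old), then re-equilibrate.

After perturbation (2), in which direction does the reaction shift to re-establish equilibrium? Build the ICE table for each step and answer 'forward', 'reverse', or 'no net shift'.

Q₀ = 546 vs Keq = 0.1576 ⇒ Q>K, reverse
Step 1:
                  D         B         G         A
  init      0.02058   0.02606      1.17    0.3426
  Δ          0.3157    0.3157    0.3157   -0.3157
  eq         0.3363    0.3418     1.486   0.02691
  solve Keq expr → x = -0.3157; check Q = 0.1576
Then change container volume by factor 1.5 (V_new/V_old).
Step 2:
                  D         B         G         A
  init       0.2242    0.2278    0.9905   0.01794
  Δ        0.009222  0.009222  0.009222 -0.009222
  eq         0.2334    0.2371    0.9997  0.008717
  solve Keq expr → x = -0.009222; check Q = 0.1576
Then change container volume by factor 0.8 (V_new/V_old).
Step 3:
                  D         B         G         A
  init       0.2918    0.2963      1.25    0.0109
  Δ       -0.005434 -0.005434 -0.005434  0.005434
  eq         0.2863    0.2909     1.244   0.01633
  solve Keq expr → x = 0.005434; check Q = 0.1576

Direction: forward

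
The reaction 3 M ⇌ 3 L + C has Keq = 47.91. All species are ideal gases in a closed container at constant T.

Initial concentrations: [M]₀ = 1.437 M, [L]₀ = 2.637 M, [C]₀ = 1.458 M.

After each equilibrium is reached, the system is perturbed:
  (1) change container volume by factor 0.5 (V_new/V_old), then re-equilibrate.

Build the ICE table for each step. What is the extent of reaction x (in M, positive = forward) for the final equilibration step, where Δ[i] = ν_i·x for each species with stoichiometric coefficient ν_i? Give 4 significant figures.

x = -0.1156 M

Q₀ = 9.01 vs Keq = 47.91 ⇒ Q<K, forward
Step 1:
                   M          L          C
  I            1.437      2.637      1.458
  C          -0.4437     0.4437     0.1479
  E           0.9933      3.081      1.606
  solve Keq expr → x = 0.1479; check Q = 47.91
Then change container volume by factor 0.5 (V_new/V_old).
Step 2:
                   M          L          C
  I            1.987      6.161      3.212
  C           0.3468    -0.3468    -0.1156
  E            2.333      5.815      3.096
  solve Keq expr → x = -0.1156; check Q = 47.91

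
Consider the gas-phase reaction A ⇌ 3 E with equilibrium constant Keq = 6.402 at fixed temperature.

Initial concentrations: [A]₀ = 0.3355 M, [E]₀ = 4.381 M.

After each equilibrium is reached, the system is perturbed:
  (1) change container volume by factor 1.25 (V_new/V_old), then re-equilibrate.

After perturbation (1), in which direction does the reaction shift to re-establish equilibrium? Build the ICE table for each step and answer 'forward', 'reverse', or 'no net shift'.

Direction: forward

Q₀ = 250.6 vs Keq = 6.402 ⇒ Q>K, reverse
Step 1:
                    A           E
  Initial      0.3355       4.381
  Change       0.8123      -2.437
  Equil         1.148       1.944
  solve Keq expr → x = -0.8123; check Q = 6.402
Then change container volume by factor 1.25 (V_new/V_old).
Step 2:
                    A           E
  Initial      0.9182       1.555
  Change     -0.06794      0.2038
  Equil        0.8503       1.759
  solve Keq expr → x = 0.06794; check Q = 6.402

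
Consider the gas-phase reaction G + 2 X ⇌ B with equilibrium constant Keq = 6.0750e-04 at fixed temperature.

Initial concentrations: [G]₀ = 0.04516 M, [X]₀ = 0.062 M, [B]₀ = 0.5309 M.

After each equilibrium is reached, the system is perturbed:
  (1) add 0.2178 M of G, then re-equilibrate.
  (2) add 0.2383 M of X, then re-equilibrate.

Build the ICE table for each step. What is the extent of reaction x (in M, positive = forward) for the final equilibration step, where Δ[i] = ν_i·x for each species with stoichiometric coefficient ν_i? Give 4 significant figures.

x = 2.8413e-04 M

Q₀ = 3058 vs Keq = 6.0750e-04 ⇒ Q>K, reverse
Step 1:
                   G          X          B
  init       0.04516      0.062     0.5309
  Δ           0.5305      1.061    -0.5305
  eq          0.5756      1.123 4.4094e-04
  solve Keq expr → x = -0.5305; check Q = 6.0750e-04
Then add 0.2178 M of G.
Step 2:
                   G          X          B
  init        0.7934      1.123 4.4094e-04
  Δ       -1.6635e-04 -3.3271e-04 1.6635e-04
  eq          0.7933      1.123 6.0729e-04
  solve Keq expr → x = 1.6635e-04; check Q = 6.0750e-04
Then add 0.2383 M of X.
Step 3:
                   G          X          B
  init        0.7933      1.361 6.0729e-04
  Δ       -2.8413e-04 -5.6826e-04 2.8413e-04
  eq           0.793       1.36 8.9142e-04
  solve Keq expr → x = 2.8413e-04; check Q = 6.0750e-04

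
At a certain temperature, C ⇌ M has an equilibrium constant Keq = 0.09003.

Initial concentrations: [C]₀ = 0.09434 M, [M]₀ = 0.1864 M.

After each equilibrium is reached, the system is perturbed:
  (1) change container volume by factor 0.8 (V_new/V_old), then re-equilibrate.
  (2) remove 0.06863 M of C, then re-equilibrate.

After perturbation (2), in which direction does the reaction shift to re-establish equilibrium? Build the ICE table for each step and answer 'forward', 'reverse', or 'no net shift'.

Q₀ = 1.976 vs Keq = 0.09003 ⇒ Q>K, reverse
Step 1:
                    C           M
  I           0.09434      0.1864
  C            0.1632     -0.1632
  E            0.2576     0.02319
  solve Keq expr → x = -0.1632; check Q = 0.09003
Then change container volume by factor 0.8 (V_new/V_old).
Step 2:
                    C           M
  I            0.3219     0.02898
  C                 0           0
  E            0.3219     0.02898
  solve Keq expr → x = 0; check Q = 0.09003
Then remove 0.06863 M of C.
Step 3:
                    C           M
  I            0.2533     0.02898
  C          0.005668   -0.005668
  E             0.259     0.02332
  solve Keq expr → x = -0.005668; check Q = 0.09003

Direction: reverse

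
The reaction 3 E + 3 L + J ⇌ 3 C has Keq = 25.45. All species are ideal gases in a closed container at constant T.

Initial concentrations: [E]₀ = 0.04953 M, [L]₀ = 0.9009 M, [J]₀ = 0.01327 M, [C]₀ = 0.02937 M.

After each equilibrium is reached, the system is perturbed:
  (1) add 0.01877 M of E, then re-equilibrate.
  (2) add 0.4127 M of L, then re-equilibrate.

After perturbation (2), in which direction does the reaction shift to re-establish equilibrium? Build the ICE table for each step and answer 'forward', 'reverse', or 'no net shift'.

Direction: forward

Q₀ = 21.49 vs Keq = 25.45 ⇒ Q<K, forward
Step 1:
                  E         L         J         C
  init      0.04953    0.9009   0.01327   0.02937
  Δ       -8.8824e-04 -8.8824e-04 -2.9608e-04 8.8824e-04
  eq        0.04864       0.9   0.01297   0.03026
  solve Keq expr → x = 2.9608e-04; check Q = 25.45
Then add 0.01877 M of E.
Step 2:
                  E         L         J         C
  init      0.06741       0.9   0.01297   0.03026
  Δ       -0.005814 -0.005814 -0.001938  0.005814
  eq         0.0616    0.8942   0.01104   0.03607
  solve Keq expr → x = 0.001938; check Q = 25.45
Then add 0.4127 M of L.
Step 3:
                  E         L         J         C
  init       0.0616     1.307   0.01104   0.03607
  Δ       -0.006945 -0.006945 -0.002315  0.006945
  eq        0.05465       1.3  0.008721   0.04302
  solve Keq expr → x = 0.002315; check Q = 25.45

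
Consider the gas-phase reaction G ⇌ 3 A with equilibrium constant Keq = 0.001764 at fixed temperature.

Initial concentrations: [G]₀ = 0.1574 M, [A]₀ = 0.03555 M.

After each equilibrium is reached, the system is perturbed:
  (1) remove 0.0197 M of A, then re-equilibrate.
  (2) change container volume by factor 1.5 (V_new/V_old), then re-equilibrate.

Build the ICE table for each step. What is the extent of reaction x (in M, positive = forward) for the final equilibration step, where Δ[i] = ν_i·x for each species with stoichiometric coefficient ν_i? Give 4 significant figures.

Q₀ = 2.8544e-04 vs Keq = 0.001764 ⇒ Q<K, forward
Step 1:
                    G           A
  init         0.1574     0.03555
  Δ         -0.009452     0.02836
  eq           0.1479     0.06391
  solve Keq expr → x = 0.009452; check Q = 0.001764
Then remove 0.0197 M of A.
Step 2:
                    G           A
  init         0.1479     0.04421
  Δ         -0.006262     0.01879
  eq           0.1417     0.06299
  solve Keq expr → x = 0.006262; check Q = 0.001764
Then change container volume by factor 1.5 (V_new/V_old).
Step 3:
                    G           A
  init        0.09446     0.04199
  Δ         -0.004077     0.01223
  eq          0.09038     0.05422
  solve Keq expr → x = 0.004077; check Q = 0.001764

x = 0.004077 M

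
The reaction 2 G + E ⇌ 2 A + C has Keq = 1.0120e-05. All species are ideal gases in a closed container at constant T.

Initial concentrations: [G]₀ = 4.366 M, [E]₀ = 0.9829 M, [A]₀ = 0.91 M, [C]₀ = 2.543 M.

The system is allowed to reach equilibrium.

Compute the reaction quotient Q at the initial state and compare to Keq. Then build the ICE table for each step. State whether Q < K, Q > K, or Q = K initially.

Q₀ = 0.1124; Q > K (proceeds reverse)

Q₀ = 0.1124 vs Keq = 1.0120e-05 ⇒ Q>K, reverse
Step 1:
                   G          E          A          C
  init         4.366     0.9829       0.91      2.543
  Δ           0.8962     0.4481    -0.8962    -0.4481
  eq           5.262      1.431    0.01384      2.095
  solve Keq expr → x = -0.4481; check Q = 1.0120e-05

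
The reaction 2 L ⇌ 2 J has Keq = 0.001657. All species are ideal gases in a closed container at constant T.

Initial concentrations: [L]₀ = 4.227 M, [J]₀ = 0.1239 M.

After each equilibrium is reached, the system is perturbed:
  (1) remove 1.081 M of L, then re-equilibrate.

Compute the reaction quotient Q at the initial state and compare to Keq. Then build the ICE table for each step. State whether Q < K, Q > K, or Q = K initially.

Q₀ = 8.5917e-04 vs Keq = 0.001657 ⇒ Q<K, forward
Step 1:
                  L         J
  I           4.227    0.1239
  C        -0.04628   0.04628
  E           4.181    0.1702
  solve Keq expr → x = 0.02314; check Q = 0.001657
Then remove 1.081 M of L.
Step 2:
                  L         J
  I             3.1    0.1702
  C         0.04228  -0.04228
  E           3.142    0.1279
  solve Keq expr → x = -0.02114; check Q = 0.001657

Q₀ = 8.5917e-04; Q < K (proceeds forward)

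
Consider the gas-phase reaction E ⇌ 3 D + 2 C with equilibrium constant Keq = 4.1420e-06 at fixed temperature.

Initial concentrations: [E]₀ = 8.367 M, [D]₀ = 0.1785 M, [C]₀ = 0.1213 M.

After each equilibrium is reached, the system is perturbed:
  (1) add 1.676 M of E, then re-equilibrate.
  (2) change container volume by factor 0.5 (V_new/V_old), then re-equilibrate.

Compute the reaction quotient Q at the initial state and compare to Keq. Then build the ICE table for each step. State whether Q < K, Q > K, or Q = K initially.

Q₀ = 1.0002e-05; Q > K (proceeds reverse)

Q₀ = 1.0002e-05 vs Keq = 4.1420e-06 ⇒ Q>K, reverse
Step 1:
                    E           D           C
  init          8.367      0.1785      0.1213
  Δ           0.00968    -0.02904    -0.01936
  eq            8.377      0.1495      0.1019
  solve Keq expr → x = -0.00968; check Q = 4.1420e-06
Then add 1.676 M of E.
Step 2:
                    E           D           C
  init          10.05      0.1495      0.1019
  Δ         -0.001866    0.005597    0.003732
  eq            10.05      0.1551      0.1057
  solve Keq expr → x = 0.001866; check Q = 4.1420e-06
Then change container volume by factor 0.5 (V_new/V_old).
Step 3:
                    E           D           C
  init           20.1      0.3101      0.2113
  Δ           0.04436     -0.1331    -0.08872
  eq            20.15       0.177      0.1226
  solve Keq expr → x = -0.04436; check Q = 4.1420e-06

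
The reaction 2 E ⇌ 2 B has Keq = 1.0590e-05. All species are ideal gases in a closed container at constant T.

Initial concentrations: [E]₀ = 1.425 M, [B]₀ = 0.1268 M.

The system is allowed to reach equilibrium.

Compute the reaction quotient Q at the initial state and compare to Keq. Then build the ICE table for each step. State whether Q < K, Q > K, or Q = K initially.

Q₀ = 0.007918 vs Keq = 1.0590e-05 ⇒ Q>K, reverse
Step 1:
                   E          B
  Initial      1.425     0.1268
  Change      0.1218    -0.1218
  Equil        1.547   0.005034
  solve Keq expr → x = -0.06088; check Q = 1.0590e-05

Q₀ = 0.007918; Q > K (proceeds reverse)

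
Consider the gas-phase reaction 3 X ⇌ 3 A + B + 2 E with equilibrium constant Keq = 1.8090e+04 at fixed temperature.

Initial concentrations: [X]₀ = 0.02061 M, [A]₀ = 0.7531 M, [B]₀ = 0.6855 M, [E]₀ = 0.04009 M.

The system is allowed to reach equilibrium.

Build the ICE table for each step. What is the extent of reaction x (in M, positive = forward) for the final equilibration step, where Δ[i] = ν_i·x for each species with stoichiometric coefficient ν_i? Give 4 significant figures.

x = 0.005674 M

Q₀ = 53.75 vs Keq = 1.8090e+04 ⇒ Q<K, forward
Step 1:
                  X         A         B         E
  Initial   0.02061    0.7531    0.6855   0.04009
  Change   -0.01702   0.01702  0.005674   0.01135
  Equil    0.003588    0.7701    0.6912   0.05144
  solve Keq expr → x = 0.005674; check Q = 1.8090e+04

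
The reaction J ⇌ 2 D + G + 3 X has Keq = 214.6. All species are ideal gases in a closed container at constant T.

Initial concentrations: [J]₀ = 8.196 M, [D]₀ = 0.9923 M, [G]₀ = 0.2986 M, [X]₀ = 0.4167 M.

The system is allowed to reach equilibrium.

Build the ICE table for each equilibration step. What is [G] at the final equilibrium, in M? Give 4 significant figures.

[G]_eq = 1.57 M

Q₀ = 0.002596 vs Keq = 214.6 ⇒ Q<K, forward
Step 1:
                    J           D           G           X
  I             8.196      0.9923      0.2986      0.4167
  C            -1.271       2.543       1.271       3.814
  E             6.925       3.535        1.57       4.231
  solve Keq expr → x = 1.271; check Q = 214.6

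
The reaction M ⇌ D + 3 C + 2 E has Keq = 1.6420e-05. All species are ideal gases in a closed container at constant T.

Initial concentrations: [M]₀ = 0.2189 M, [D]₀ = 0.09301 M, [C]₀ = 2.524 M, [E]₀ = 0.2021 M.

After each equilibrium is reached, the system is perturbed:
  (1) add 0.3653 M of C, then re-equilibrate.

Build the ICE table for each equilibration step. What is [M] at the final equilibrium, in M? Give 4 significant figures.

[M]_eq = 0.311 M

Q₀ = 0.2791 vs Keq = 1.6420e-05 ⇒ Q>K, reverse
Step 1:
                  M         D         C         E
  I          0.2189   0.09301     2.524    0.2021
  C         0.09172  -0.09172   -0.2752   -0.1834
  E          0.3106  0.001288     2.249   0.01866
  solve Keq expr → x = -0.09172; check Q = 1.6420e-05
Then add 0.3653 M of C.
Step 2:
                  M         D         C         E
  I          0.3106  0.001288     2.614   0.01866
  C       3.9224e-04 -3.9224e-04 -0.001177 -7.8448e-04
  E           0.311 8.9617e-04     2.613   0.01787
  solve Keq expr → x = -3.9224e-04; check Q = 1.6420e-05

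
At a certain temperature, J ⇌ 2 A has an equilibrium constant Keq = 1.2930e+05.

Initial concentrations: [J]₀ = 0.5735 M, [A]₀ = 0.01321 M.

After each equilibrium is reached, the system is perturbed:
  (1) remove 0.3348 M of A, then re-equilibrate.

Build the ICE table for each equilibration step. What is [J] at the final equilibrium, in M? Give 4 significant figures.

[J]_eq = 5.2690e-06 M

Q₀ = 3.0428e-04 vs Keq = 1.2930e+05 ⇒ Q<K, forward
Step 1:
                    J           A
  init         0.5735     0.01321
  Δ           -0.5735       1.147
  eq       1.0410e-05        1.16
  solve Keq expr → x = 0.5735; check Q = 1.2930e+05
Then remove 0.3348 M of A.
Step 2:
                    J           A
  init     1.0410e-05      0.8254
  Δ       -5.1412e-06  1.0282e-05
  eq       5.2690e-06      0.8254
  solve Keq expr → x = 5.1412e-06; check Q = 1.2930e+05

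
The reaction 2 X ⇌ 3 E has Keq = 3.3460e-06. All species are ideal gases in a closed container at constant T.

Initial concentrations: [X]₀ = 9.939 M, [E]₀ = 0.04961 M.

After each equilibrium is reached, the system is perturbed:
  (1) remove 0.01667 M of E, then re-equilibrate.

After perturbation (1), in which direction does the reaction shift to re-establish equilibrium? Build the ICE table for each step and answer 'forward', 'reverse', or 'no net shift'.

Direction: forward

Q₀ = 1.2360e-06 vs Keq = 3.3460e-06 ⇒ Q<K, forward
Step 1:
                    X           E
  Initial       9.939     0.04961
  Change     -0.01298     0.01947
  Equil         9.926     0.06908
  solve Keq expr → x = 0.00649; check Q = 3.3460e-06
Then remove 0.01667 M of E.
Step 2:
                    X           E
  Initial       9.926     0.05241
  Change     -0.01108     0.01662
  Equil         9.915     0.06903
  solve Keq expr → x = 0.00554; check Q = 3.3460e-06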